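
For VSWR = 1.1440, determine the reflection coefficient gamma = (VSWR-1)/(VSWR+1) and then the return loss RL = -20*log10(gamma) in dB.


gamma = (1.1440 - 1) / (1.1440 + 1) = 0.06716418
RL = -20 * log10(0.06716418) = 23.46 dB

23.46 dB


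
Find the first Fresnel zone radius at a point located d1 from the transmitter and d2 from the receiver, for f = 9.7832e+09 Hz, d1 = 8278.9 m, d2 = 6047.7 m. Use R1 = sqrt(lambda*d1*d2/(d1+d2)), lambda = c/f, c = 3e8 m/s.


lambda = c / f = 3.0000e+08 / 9.7832e+09 = 0.03066481 m
R1 = sqrt(0.03066481 * 8278.9 * 6047.7 / (8278.9 + 6047.7)) = 10.35 m

10.35 m


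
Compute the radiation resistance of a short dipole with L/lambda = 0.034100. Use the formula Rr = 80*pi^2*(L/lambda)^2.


Rr = 80 * pi^2 * (0.034100)^2 = 80 * 9.869604 * 1.162810e-03 = 0.9181 ohm

0.9181 ohm


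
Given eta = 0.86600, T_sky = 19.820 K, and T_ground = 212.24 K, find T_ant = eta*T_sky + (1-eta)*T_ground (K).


T_ant = 0.86600 * 19.820 + (1 - 0.86600) * 212.24 = 45.60 K

45.60 K


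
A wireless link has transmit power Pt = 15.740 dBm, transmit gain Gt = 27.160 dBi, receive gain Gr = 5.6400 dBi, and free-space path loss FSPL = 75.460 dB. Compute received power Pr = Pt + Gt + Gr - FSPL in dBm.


Pr = 15.740 + 27.160 + 5.6400 - 75.460 = -26.92 dBm

-26.92 dBm


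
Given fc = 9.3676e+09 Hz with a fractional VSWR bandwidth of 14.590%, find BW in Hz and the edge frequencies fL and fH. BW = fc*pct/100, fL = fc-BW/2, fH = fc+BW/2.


BW = 9.3676e+09 * 14.590/100 = 1.366733e+09 Hz
fL = 9.3676e+09 - 1.366733e+09/2 = 8.684e+09 Hz
fH = 9.3676e+09 + 1.366733e+09/2 = 1.005e+10 Hz

BW=1.367e+09 Hz, fL=8.684e+09 Hz, fH=1.005e+10 Hz


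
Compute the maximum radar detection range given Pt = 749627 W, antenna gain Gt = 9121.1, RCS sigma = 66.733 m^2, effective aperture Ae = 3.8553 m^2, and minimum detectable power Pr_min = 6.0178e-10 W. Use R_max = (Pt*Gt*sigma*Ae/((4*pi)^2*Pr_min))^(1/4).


R^4 = 749627*9121.1*66.733*3.8553 / ((4*pi)^2 * 6.0178e-10) = 1.851117e+19
R_max = 1.851117e+19^0.25 = 65593 m

65593 m


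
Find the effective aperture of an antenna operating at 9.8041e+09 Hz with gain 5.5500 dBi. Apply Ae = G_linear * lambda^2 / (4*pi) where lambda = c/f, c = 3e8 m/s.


lambda = c / f = 3.0000e+08 / 9.8041e+09 = 0.03059944 m
G_linear = 10^(5.5500/10) = 3.589219
Ae = G_linear * lambda^2 / (4*pi) = 3.589219 * 0.03059944^2 / (4*pi) = 2.674e-04 m^2

2.674e-04 m^2


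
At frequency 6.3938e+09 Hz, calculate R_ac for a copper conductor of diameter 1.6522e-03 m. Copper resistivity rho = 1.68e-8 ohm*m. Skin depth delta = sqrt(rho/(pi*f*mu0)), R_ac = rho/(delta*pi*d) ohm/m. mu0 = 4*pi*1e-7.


delta = sqrt(1.68e-8 / (pi * 6.3938e+09 * 4*pi*1e-7)) = 8.158217e-07 m
R_ac = 1.68e-8 / (8.158217e-07 * pi * 1.6522e-03) = 3.967 ohm/m

3.967 ohm/m


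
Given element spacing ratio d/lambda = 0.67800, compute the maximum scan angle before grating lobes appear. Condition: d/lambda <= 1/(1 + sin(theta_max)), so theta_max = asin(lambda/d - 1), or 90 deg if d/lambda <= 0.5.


lambda/d - 1 = 1/0.67800 - 1 = 0.4749263
theta_max = asin(0.4749263) = 28.35 deg

28.35 deg


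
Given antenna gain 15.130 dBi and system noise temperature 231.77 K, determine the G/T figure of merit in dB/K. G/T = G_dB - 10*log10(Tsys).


G/T = 15.130 - 10*log10(231.77) = 15.130 - 23.65057 = -8.521 dB/K

-8.521 dB/K


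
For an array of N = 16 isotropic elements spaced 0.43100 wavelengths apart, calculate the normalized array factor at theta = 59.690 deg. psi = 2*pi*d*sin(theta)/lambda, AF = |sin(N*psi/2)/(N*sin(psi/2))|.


psi = 2*pi*0.43100*sin(59.690 deg) = 2.337882 rad
AF = |sin(16*2.337882/2) / (16*sin(2.337882/2))| = 9.913e-03

9.913e-03


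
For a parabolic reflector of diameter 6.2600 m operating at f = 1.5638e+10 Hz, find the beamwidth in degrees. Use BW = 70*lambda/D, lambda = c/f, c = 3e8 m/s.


lambda = c / f = 3.0000e+08 / 1.5638e+10 = 0.01918404 m
BW = 70 * 0.01918404 / 6.2600 = 0.2145 deg

0.2145 deg


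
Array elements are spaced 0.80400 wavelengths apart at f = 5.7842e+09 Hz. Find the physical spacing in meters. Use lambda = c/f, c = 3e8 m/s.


lambda = c / f = 3.0000e+08 / 5.7842e+09 = 0.05186543 m
d = 0.80400 * 0.05186543 = 0.04170 m

0.04170 m


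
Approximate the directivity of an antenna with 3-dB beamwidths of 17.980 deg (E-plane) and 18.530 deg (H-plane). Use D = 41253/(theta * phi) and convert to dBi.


D_linear = 41253 / (17.980 * 18.530) = 123.8199
D_dBi = 10 * log10(123.8199) = 20.93 dBi

20.93 dBi


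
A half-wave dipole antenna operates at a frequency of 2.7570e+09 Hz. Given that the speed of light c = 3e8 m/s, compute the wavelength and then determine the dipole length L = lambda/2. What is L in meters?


lambda = c / f = 3.0000e+08 / 2.7570e+09 = 0.1088139 m
L = lambda / 2 = 0.1088139 / 2 = 0.05441 m

0.05441 m


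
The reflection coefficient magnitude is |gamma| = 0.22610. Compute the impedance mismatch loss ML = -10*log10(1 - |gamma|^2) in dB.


ML = -10 * log10(1 - 0.22610^2) = -10 * log10(0.94887879) = 0.2279 dB

0.2279 dB


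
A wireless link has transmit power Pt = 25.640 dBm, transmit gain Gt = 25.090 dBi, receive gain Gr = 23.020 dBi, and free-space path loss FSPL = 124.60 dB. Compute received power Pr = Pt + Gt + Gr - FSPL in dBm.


Pr = 25.640 + 25.090 + 23.020 - 124.60 = -50.85 dBm

-50.85 dBm


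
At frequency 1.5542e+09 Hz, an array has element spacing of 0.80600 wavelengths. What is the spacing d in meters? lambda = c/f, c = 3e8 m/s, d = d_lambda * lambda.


lambda = c / f = 3.0000e+08 / 1.5542e+09 = 0.1930254 m
d = 0.80600 * 0.1930254 = 0.1556 m

0.1556 m


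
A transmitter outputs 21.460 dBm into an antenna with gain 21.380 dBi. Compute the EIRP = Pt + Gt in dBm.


EIRP = Pt + Gt = 21.460 + 21.380 = 42.84 dBm

42.84 dBm


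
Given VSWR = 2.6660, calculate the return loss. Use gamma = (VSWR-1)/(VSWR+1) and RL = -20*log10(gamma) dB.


gamma = (2.6660 - 1) / (2.6660 + 1) = 0.4544463
RL = -20 * log10(0.4544463) = 6.850 dB

6.850 dB


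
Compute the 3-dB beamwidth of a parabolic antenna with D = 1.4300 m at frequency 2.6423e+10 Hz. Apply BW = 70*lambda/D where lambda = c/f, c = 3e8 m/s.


lambda = c / f = 3.0000e+08 / 2.6423e+10 = 0.01135374 m
BW = 70 * 0.01135374 / 1.4300 = 0.5558 deg

0.5558 deg


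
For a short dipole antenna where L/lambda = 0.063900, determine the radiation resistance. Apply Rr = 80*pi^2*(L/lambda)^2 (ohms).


Rr = 80 * pi^2 * (0.063900)^2 = 80 * 9.869604 * 4.083210e-03 = 3.224 ohm

3.224 ohm


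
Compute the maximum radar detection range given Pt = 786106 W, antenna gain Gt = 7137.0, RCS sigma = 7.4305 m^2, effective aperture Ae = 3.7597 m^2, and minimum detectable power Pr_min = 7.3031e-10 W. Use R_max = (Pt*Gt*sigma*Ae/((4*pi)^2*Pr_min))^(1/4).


R^4 = 786106*7137.0*7.4305*3.7597 / ((4*pi)^2 * 7.3031e-10) = 1.359068e+18
R_max = 1.359068e+18^0.25 = 34144 m

34144 m


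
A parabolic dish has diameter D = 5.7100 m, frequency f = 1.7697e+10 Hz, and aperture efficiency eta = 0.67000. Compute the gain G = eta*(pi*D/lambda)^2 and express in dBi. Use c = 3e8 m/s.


lambda = c / f = 3.0000e+08 / 1.7697e+10 = 0.01695203 m
G_linear = 0.67000 * (pi * 5.7100 / 0.01695203)^2 = 750245.4
G_dBi = 10 * log10(750245.4) = 58.75 dBi

58.75 dBi


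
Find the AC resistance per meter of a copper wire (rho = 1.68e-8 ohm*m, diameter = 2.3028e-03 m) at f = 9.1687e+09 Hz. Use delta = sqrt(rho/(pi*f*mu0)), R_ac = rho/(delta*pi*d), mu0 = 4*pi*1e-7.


delta = sqrt(1.68e-8 / (pi * 9.1687e+09 * 4*pi*1e-7)) = 6.812726e-07 m
R_ac = 1.68e-8 / (6.812726e-07 * pi * 2.3028e-03) = 3.409 ohm/m

3.409 ohm/m


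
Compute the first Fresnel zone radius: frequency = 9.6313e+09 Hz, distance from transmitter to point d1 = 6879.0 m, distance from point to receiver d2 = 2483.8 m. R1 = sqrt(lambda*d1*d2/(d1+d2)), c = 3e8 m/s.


lambda = c / f = 3.0000e+08 / 9.6313e+09 = 0.03114844 m
R1 = sqrt(0.03114844 * 6879.0 * 2483.8 / (6879.0 + 2483.8)) = 7.539 m

7.539 m


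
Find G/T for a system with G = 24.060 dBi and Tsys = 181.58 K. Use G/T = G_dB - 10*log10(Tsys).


G/T = 24.060 - 10*log10(181.58) = 24.060 - 22.59068 = 1.469 dB/K

1.469 dB/K


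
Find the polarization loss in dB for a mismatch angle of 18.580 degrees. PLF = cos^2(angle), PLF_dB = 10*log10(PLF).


PLF_linear = cos^2(18.580 deg) = 0.8984759
PLF_dB = 10 * log10(0.8984759) = -0.4649 dB

-0.4649 dB


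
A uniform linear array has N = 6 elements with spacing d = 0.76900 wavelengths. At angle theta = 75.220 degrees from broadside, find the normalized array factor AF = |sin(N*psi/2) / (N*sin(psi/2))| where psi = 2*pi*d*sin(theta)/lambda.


psi = 2*pi*0.76900*sin(75.220 deg) = 4.671898 rad
AF = |sin(6*4.671898/2) / (6*sin(4.671898/2))| = 0.2294

0.2294


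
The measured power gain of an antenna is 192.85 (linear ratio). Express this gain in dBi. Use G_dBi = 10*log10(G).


G_dBi = 10 * log10(192.85) = 22.85 dBi

22.85 dBi


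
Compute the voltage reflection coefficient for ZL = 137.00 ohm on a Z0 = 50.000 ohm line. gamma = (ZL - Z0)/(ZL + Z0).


gamma = (137.00 - 50.000) / (137.00 + 50.000) = 0.4652

0.4652


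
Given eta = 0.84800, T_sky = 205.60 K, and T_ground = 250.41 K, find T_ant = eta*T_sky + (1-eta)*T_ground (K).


T_ant = 0.84800 * 205.60 + (1 - 0.84800) * 250.41 = 212.4 K

212.4 K


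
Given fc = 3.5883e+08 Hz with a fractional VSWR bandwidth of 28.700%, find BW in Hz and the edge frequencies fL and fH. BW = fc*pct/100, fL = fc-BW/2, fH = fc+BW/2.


BW = 3.5883e+08 * 28.700/100 = 1.029842e+08 Hz
fL = 3.5883e+08 - 1.029842e+08/2 = 3.073e+08 Hz
fH = 3.5883e+08 + 1.029842e+08/2 = 4.103e+08 Hz

BW=1.030e+08 Hz, fL=3.073e+08 Hz, fH=4.103e+08 Hz


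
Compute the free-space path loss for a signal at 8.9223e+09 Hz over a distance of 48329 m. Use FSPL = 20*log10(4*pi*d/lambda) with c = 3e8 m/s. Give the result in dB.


lambda = c / f = 3.0000e+08 / 8.9223e+09 = 0.03362362 m
FSPL = 20 * log10(4*pi*48329/0.03362362) = 145.1 dB

145.1 dB


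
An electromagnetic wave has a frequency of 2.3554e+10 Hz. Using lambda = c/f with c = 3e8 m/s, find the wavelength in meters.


lambda = c / f = 3.0000e+08 / 2.3554e+10 = 0.01274 m

0.01274 m


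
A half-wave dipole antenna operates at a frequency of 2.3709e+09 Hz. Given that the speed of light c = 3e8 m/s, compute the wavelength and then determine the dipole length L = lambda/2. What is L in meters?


lambda = c / f = 3.0000e+08 / 2.3709e+09 = 0.1265342 m
L = lambda / 2 = 0.1265342 / 2 = 0.06327 m

0.06327 m


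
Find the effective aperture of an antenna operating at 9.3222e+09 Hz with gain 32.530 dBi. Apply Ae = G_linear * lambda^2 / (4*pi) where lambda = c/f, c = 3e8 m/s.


lambda = c / f = 3.0000e+08 / 9.3222e+09 = 0.03218124 m
G_linear = 10^(32.530/10) = 1790.606
Ae = G_linear * lambda^2 / (4*pi) = 1790.606 * 0.03218124^2 / (4*pi) = 0.1476 m^2

0.1476 m^2


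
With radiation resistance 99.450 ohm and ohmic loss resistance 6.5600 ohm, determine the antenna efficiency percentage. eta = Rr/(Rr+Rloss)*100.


eta = 99.450 / (99.450 + 6.5600) * 100 = 93.81%

93.81%


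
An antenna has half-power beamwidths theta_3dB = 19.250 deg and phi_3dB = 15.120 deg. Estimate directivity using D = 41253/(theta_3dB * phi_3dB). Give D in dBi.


D_linear = 41253 / (19.250 * 15.120) = 141.7337
D_dBi = 10 * log10(141.7337) = 21.51 dBi

21.51 dBi


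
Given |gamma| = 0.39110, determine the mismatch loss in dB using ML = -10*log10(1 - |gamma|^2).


ML = -10 * log10(1 - 0.39110^2) = -10 * log10(0.84704079) = 0.7210 dB

0.7210 dB


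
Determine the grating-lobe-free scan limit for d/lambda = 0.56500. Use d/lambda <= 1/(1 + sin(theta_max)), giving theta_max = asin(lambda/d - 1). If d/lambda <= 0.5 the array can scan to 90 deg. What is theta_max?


lambda/d - 1 = 1/0.56500 - 1 = 0.7699115
theta_max = asin(0.7699115) = 50.35 deg

50.35 deg


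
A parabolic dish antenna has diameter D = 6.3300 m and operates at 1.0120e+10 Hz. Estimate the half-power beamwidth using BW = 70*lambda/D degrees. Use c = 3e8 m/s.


lambda = c / f = 3.0000e+08 / 1.0120e+10 = 0.02964427 m
BW = 70 * 0.02964427 / 6.3300 = 0.3278 deg

0.3278 deg


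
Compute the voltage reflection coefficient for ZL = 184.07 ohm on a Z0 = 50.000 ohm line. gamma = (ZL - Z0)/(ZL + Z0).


gamma = (184.07 - 50.000) / (184.07 + 50.000) = 0.5728

0.5728


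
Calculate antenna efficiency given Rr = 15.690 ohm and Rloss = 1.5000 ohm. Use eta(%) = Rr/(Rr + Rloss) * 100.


eta = 15.690 / (15.690 + 1.5000) * 100 = 91.27%

91.27%


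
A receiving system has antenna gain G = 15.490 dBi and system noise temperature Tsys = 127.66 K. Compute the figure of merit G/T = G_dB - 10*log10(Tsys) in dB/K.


G/T = 15.490 - 10*log10(127.66) = 15.490 - 21.06055 = -5.571 dB/K

-5.571 dB/K


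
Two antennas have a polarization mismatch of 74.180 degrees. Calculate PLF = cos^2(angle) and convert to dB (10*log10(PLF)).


PLF_linear = cos^2(74.180 deg) = 0.07431954
PLF_dB = 10 * log10(0.07431954) = -11.29 dB

-11.29 dB


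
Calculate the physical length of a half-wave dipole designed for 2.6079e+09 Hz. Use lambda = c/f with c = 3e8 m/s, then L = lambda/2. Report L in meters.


lambda = c / f = 3.0000e+08 / 2.6079e+09 = 0.1150351 m
L = lambda / 2 = 0.1150351 / 2 = 0.05752 m

0.05752 m


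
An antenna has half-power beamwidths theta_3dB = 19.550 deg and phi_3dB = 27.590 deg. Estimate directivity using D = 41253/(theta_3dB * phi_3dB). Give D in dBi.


D_linear = 41253 / (19.550 * 27.590) = 76.48162
D_dBi = 10 * log10(76.48162) = 18.84 dBi

18.84 dBi


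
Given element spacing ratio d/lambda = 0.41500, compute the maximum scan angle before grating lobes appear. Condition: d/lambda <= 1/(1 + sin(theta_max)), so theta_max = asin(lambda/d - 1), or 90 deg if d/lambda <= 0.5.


lambda/d - 1 = 1/0.41500 - 1 = 1.409639 >= 1
d/lambda <= 0.5, so the array can scan to endfire without grating lobes: theta_max = 90 deg

90 deg


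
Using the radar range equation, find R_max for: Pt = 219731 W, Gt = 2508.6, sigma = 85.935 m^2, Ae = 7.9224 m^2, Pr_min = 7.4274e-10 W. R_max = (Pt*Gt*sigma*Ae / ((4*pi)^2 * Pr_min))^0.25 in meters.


R^4 = 219731*2508.6*85.935*7.9224 / ((4*pi)^2 * 7.4274e-10) = 3.199581e+18
R_max = 3.199581e+18^0.25 = 42293 m

42293 m


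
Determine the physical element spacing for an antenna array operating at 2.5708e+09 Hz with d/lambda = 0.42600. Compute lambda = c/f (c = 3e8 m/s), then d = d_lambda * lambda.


lambda = c / f = 3.0000e+08 / 2.5708e+09 = 0.1166952 m
d = 0.42600 * 0.1166952 = 0.04971 m

0.04971 m


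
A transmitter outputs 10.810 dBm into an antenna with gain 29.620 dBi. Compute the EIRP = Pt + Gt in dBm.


EIRP = Pt + Gt = 10.810 + 29.620 = 40.43 dBm

40.43 dBm


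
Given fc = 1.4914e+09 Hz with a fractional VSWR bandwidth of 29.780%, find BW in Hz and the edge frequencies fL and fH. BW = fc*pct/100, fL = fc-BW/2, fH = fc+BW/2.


BW = 1.4914e+09 * 29.780/100 = 4.441389e+08 Hz
fL = 1.4914e+09 - 4.441389e+08/2 = 1.269e+09 Hz
fH = 1.4914e+09 + 4.441389e+08/2 = 1.713e+09 Hz

BW=4.441e+08 Hz, fL=1.269e+09 Hz, fH=1.713e+09 Hz


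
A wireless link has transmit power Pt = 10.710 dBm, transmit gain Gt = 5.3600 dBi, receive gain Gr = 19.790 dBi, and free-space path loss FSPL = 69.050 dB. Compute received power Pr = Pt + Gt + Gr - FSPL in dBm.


Pr = 10.710 + 5.3600 + 19.790 - 69.050 = -33.19 dBm

-33.19 dBm


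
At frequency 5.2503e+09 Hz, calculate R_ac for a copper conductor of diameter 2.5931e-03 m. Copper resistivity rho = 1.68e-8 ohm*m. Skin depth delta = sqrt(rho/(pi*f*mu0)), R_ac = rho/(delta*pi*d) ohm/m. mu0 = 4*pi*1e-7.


delta = sqrt(1.68e-8 / (pi * 5.2503e+09 * 4*pi*1e-7)) = 9.002906e-07 m
R_ac = 1.68e-8 / (9.002906e-07 * pi * 2.5931e-03) = 2.291 ohm/m

2.291 ohm/m


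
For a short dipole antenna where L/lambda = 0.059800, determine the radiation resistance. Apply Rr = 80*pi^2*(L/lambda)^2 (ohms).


Rr = 80 * pi^2 * (0.059800)^2 = 80 * 9.869604 * 3.576040e-03 = 2.824 ohm

2.824 ohm


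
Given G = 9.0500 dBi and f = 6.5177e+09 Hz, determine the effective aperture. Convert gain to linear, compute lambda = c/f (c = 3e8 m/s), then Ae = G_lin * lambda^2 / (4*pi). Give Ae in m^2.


lambda = c / f = 3.0000e+08 / 6.5177e+09 = 0.04602851 m
G_linear = 10^(9.0500/10) = 8.035261
Ae = G_linear * lambda^2 / (4*pi) = 8.035261 * 0.04602851^2 / (4*pi) = 1.355e-03 m^2

1.355e-03 m^2


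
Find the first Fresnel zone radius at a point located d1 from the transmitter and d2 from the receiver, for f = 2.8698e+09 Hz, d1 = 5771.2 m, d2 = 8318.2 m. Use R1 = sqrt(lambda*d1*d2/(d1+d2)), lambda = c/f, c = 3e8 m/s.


lambda = c / f = 3.0000e+08 / 2.8698e+09 = 0.1045369 m
R1 = sqrt(0.1045369 * 5771.2 * 8318.2 / (5771.2 + 8318.2)) = 18.87 m

18.87 m


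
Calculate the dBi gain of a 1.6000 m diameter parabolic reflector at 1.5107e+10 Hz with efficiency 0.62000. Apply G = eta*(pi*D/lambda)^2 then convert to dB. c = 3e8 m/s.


lambda = c / f = 3.0000e+08 / 1.5107e+10 = 0.01985834 m
G_linear = 0.62000 * (pi * 1.6000 / 0.01985834)^2 = 39723.32
G_dBi = 10 * log10(39723.32) = 45.99 dBi

45.99 dBi


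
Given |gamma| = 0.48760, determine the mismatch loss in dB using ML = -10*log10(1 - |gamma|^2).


ML = -10 * log10(1 - 0.48760^2) = -10 * log10(0.76224624) = 1.179 dB

1.179 dB


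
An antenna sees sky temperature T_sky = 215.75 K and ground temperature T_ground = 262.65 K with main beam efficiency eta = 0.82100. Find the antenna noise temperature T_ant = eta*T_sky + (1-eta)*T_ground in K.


T_ant = 0.82100 * 215.75 + (1 - 0.82100) * 262.65 = 224.1 K

224.1 K


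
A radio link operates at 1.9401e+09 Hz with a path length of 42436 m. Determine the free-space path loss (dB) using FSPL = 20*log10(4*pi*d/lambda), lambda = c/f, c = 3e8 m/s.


lambda = c / f = 3.0000e+08 / 1.9401e+09 = 0.1546312 m
FSPL = 20 * log10(4*pi*42436/0.1546312) = 130.8 dB

130.8 dB


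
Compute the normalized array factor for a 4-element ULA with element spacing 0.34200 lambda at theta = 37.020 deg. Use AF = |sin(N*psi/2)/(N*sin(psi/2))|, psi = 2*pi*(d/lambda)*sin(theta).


psi = 2*pi*0.34200*sin(37.020 deg) = 1.293809 rad
AF = |sin(4*1.293809/2) / (4*sin(1.293809/2))| = 0.2182

0.2182


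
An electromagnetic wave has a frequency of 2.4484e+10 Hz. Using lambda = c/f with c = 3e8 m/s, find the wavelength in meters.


lambda = c / f = 3.0000e+08 / 2.4484e+10 = 0.01225 m

0.01225 m


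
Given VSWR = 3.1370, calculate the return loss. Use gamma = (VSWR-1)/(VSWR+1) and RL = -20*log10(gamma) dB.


gamma = (3.1370 - 1) / (3.1370 + 1) = 0.5165579
RL = -20 * log10(0.5165579) = 5.738 dB

5.738 dB


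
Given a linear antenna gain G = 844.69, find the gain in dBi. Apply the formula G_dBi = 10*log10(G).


G_dBi = 10 * log10(844.69) = 29.27 dBi

29.27 dBi


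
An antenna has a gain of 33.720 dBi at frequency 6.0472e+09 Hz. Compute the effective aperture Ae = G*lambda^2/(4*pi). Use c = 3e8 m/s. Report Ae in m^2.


lambda = c / f = 3.0000e+08 / 6.0472e+09 = 0.04960974 m
G_linear = 10^(33.720/10) = 2355.049
Ae = G_linear * lambda^2 / (4*pi) = 2355.049 * 0.04960974^2 / (4*pi) = 0.4612 m^2

0.4612 m^2


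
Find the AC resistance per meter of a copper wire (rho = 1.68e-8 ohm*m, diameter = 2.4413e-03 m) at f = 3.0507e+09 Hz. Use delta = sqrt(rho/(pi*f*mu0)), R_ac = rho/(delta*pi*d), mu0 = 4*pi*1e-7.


delta = sqrt(1.68e-8 / (pi * 3.0507e+09 * 4*pi*1e-7)) = 1.181068e-06 m
R_ac = 1.68e-8 / (1.181068e-06 * pi * 2.4413e-03) = 1.855 ohm/m

1.855 ohm/m


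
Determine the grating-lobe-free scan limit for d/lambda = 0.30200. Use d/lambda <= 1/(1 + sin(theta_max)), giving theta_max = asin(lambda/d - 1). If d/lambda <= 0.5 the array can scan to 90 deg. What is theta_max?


lambda/d - 1 = 1/0.30200 - 1 = 2.311258 >= 1
d/lambda <= 0.5, so the array can scan to endfire without grating lobes: theta_max = 90 deg

90 deg


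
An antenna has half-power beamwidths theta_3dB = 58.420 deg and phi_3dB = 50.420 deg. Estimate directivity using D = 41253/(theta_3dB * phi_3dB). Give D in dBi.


D_linear = 41253 / (58.420 * 50.420) = 14.00526
D_dBi = 10 * log10(14.00526) = 11.46 dBi

11.46 dBi


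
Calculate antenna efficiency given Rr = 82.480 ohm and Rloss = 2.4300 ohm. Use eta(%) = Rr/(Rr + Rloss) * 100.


eta = 82.480 / (82.480 + 2.4300) * 100 = 97.14%

97.14%


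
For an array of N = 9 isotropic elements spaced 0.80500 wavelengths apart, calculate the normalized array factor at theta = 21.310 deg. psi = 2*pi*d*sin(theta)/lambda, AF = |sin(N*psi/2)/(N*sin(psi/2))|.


psi = 2*pi*0.80500*sin(21.310 deg) = 1.838134 rad
AF = |sin(9*1.838134/2) / (9*sin(1.838134/2))| = 0.1277

0.1277


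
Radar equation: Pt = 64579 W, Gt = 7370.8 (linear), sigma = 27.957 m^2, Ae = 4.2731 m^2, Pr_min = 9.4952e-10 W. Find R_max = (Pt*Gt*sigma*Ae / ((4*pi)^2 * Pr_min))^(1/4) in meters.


R^4 = 64579*7370.8*27.957*4.2731 / ((4*pi)^2 * 9.4952e-10) = 3.792414e+17
R_max = 3.792414e+17^0.25 = 24816 m

24816 m


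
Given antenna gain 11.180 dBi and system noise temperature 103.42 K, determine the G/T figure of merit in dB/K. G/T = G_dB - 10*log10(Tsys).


G/T = 11.180 - 10*log10(103.42) = 11.180 - 20.14605 = -8.966 dB/K

-8.966 dB/K


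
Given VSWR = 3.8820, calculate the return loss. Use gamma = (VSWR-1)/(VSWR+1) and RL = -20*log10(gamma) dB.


gamma = (3.8820 - 1) / (3.8820 + 1) = 0.5903318
RL = -20 * log10(0.5903318) = 4.578 dB

4.578 dB


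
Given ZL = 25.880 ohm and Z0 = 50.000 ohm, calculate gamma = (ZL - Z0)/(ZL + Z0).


gamma = (25.880 - 50.000) / (25.880 + 50.000) = -0.3179

-0.3179


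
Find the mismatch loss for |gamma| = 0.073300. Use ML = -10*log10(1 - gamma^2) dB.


ML = -10 * log10(1 - 0.073300^2) = -10 * log10(0.99462711) = 0.02340 dB

0.02340 dB


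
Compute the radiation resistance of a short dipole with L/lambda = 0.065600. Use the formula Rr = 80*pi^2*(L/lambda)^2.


Rr = 80 * pi^2 * (0.065600)^2 = 80 * 9.869604 * 4.303360e-03 = 3.398 ohm

3.398 ohm


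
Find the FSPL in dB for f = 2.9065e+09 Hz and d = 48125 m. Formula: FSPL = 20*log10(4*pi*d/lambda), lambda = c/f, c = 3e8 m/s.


lambda = c / f = 3.0000e+08 / 2.9065e+09 = 0.1032169 m
FSPL = 20 * log10(4*pi*48125/0.1032169) = 135.4 dB

135.4 dB


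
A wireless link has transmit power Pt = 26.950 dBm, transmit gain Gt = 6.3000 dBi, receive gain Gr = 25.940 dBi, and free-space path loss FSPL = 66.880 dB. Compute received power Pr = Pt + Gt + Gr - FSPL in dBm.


Pr = 26.950 + 6.3000 + 25.940 - 66.880 = -7.69 dBm

-7.69 dBm


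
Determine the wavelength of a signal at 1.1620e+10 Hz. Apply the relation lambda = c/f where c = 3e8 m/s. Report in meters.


lambda = c / f = 3.0000e+08 / 1.1620e+10 = 0.02582 m

0.02582 m


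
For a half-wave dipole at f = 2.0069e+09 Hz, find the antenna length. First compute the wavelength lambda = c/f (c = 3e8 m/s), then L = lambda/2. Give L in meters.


lambda = c / f = 3.0000e+08 / 2.0069e+09 = 0.1494843 m
L = lambda / 2 = 0.1494843 / 2 = 0.07474 m

0.07474 m


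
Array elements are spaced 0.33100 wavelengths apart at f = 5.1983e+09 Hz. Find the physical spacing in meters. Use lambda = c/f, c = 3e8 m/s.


lambda = c / f = 3.0000e+08 / 5.1983e+09 = 0.05771117 m
d = 0.33100 * 0.05771117 = 0.01910 m

0.01910 m


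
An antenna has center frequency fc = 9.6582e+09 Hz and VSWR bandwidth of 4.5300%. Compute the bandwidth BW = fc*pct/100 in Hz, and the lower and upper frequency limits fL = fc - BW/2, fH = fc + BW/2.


BW = 9.6582e+09 * 4.5300/100 = 4.375165e+08 Hz
fL = 9.6582e+09 - 4.375165e+08/2 = 9.439e+09 Hz
fH = 9.6582e+09 + 4.375165e+08/2 = 9.877e+09 Hz

BW=4.375e+08 Hz, fL=9.439e+09 Hz, fH=9.877e+09 Hz


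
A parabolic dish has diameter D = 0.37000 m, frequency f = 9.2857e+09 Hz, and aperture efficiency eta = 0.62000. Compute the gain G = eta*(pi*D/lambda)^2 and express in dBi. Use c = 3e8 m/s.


lambda = c / f = 3.0000e+08 / 9.2857e+09 = 0.03230774 m
G_linear = 0.62000 * (pi * 0.37000 / 0.03230774)^2 = 802.5678
G_dBi = 10 * log10(802.5678) = 29.04 dBi

29.04 dBi


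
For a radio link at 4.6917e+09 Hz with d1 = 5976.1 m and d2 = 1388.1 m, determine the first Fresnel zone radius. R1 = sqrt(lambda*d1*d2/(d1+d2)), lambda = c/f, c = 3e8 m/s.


lambda = c / f = 3.0000e+08 / 4.6917e+09 = 0.06394271 m
R1 = sqrt(0.06394271 * 5976.1 * 1388.1 / (5976.1 + 1388.1)) = 8.487 m

8.487 m


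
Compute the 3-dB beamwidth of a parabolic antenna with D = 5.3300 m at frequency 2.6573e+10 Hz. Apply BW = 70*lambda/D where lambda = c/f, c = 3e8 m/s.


lambda = c / f = 3.0000e+08 / 2.6573e+10 = 0.01128965 m
BW = 70 * 0.01128965 / 5.3300 = 0.1483 deg

0.1483 deg


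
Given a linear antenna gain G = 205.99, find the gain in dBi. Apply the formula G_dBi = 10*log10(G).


G_dBi = 10 * log10(205.99) = 23.14 dBi

23.14 dBi


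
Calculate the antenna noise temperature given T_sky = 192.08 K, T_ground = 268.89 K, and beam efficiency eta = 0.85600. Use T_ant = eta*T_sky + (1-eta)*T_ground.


T_ant = 0.85600 * 192.08 + (1 - 0.85600) * 268.89 = 203.1 K

203.1 K


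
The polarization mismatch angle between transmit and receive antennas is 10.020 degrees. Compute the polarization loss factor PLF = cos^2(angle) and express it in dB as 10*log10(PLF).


PLF_linear = cos^2(10.020 deg) = 0.9697268
PLF_dB = 10 * log10(0.9697268) = -0.1335 dB

-0.1335 dB


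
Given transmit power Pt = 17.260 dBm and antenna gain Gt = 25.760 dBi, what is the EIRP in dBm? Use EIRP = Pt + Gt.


EIRP = Pt + Gt = 17.260 + 25.760 = 43.02 dBm

43.02 dBm


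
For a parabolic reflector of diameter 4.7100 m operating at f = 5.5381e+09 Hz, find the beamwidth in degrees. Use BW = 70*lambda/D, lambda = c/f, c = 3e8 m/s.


lambda = c / f = 3.0000e+08 / 5.5381e+09 = 0.05417020 m
BW = 70 * 0.05417020 / 4.7100 = 0.8051 deg

0.8051 deg


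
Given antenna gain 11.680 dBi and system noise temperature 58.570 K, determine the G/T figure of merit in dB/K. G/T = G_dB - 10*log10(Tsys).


G/T = 11.680 - 10*log10(58.570) = 11.680 - 17.67675 = -5.997 dB/K

-5.997 dB/K


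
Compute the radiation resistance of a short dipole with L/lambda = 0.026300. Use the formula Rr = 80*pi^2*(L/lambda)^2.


Rr = 80 * pi^2 * (0.026300)^2 = 80 * 9.869604 * 6.916900e-04 = 0.5461 ohm

0.5461 ohm


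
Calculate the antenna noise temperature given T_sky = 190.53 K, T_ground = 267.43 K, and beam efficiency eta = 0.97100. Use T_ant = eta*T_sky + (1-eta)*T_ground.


T_ant = 0.97100 * 190.53 + (1 - 0.97100) * 267.43 = 192.8 K

192.8 K


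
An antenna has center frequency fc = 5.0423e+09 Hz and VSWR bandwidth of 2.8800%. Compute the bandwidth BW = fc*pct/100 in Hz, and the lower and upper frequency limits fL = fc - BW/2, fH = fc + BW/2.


BW = 5.0423e+09 * 2.8800/100 = 1.452182e+08 Hz
fL = 5.0423e+09 - 1.452182e+08/2 = 4.970e+09 Hz
fH = 5.0423e+09 + 1.452182e+08/2 = 5.115e+09 Hz

BW=1.452e+08 Hz, fL=4.970e+09 Hz, fH=5.115e+09 Hz


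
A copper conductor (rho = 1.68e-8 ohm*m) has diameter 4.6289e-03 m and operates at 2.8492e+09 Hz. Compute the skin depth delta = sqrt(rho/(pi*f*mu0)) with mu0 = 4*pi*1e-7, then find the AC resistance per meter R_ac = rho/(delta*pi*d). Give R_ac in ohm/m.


delta = sqrt(1.68e-8 / (pi * 2.8492e+09 * 4*pi*1e-7)) = 1.222118e-06 m
R_ac = 1.68e-8 / (1.222118e-06 * pi * 4.6289e-03) = 0.9453 ohm/m

0.9453 ohm/m


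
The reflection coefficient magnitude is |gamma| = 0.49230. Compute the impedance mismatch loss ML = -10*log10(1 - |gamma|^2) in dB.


ML = -10 * log10(1 - 0.49230^2) = -10 * log10(0.75764071) = 1.205 dB

1.205 dB


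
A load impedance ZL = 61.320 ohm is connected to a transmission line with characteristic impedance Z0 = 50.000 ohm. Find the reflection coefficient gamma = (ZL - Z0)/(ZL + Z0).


gamma = (61.320 - 50.000) / (61.320 + 50.000) = 0.1017

0.1017


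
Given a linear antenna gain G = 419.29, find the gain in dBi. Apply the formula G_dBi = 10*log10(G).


G_dBi = 10 * log10(419.29) = 26.23 dBi

26.23 dBi


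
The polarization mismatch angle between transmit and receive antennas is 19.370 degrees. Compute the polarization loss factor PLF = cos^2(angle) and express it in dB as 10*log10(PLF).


PLF_linear = cos^2(19.370 deg) = 0.8899969
PLF_dB = 10 * log10(0.8899969) = -0.5061 dB

-0.5061 dB


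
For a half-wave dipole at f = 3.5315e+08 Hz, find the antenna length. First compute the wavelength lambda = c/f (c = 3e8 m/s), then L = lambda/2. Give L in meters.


lambda = c / f = 3.0000e+08 / 3.5315e+08 = 0.8494974 m
L = lambda / 2 = 0.8494974 / 2 = 0.4247 m

0.4247 m


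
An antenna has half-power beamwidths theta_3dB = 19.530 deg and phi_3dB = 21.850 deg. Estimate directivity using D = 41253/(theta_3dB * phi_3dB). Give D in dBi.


D_linear = 41253 / (19.530 * 21.850) = 96.67226
D_dBi = 10 * log10(96.67226) = 19.85 dBi

19.85 dBi


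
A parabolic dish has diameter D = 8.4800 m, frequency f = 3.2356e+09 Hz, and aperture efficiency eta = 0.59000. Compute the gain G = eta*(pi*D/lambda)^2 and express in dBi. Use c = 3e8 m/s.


lambda = c / f = 3.0000e+08 / 3.2356e+09 = 0.09271851 m
G_linear = 0.59000 * (pi * 8.4800 / 0.09271851)^2 = 48709.15
G_dBi = 10 * log10(48709.15) = 46.88 dBi

46.88 dBi


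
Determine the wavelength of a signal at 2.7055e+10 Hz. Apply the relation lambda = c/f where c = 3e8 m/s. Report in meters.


lambda = c / f = 3.0000e+08 / 2.7055e+10 = 0.01109 m

0.01109 m


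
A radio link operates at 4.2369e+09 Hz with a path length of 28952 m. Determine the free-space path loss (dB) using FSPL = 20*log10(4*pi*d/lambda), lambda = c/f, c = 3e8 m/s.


lambda = c / f = 3.0000e+08 / 4.2369e+09 = 0.07080649 m
FSPL = 20 * log10(4*pi*28952/0.07080649) = 134.2 dB

134.2 dB


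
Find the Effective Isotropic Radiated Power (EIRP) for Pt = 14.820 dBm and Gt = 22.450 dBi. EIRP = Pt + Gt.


EIRP = Pt + Gt = 14.820 + 22.450 = 37.27 dBm

37.27 dBm


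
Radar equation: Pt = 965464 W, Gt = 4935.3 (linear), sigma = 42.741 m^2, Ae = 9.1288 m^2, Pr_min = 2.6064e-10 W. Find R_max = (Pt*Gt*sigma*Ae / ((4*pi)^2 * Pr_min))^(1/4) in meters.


R^4 = 965464*4935.3*42.741*9.1288 / ((4*pi)^2 * 2.6064e-10) = 4.516970e+19
R_max = 4.516970e+19^0.25 = 81981 m

81981 m


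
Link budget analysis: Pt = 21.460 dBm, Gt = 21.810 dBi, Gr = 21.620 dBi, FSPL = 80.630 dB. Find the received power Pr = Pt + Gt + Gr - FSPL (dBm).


Pr = 21.460 + 21.810 + 21.620 - 80.630 = -15.74 dBm

-15.74 dBm


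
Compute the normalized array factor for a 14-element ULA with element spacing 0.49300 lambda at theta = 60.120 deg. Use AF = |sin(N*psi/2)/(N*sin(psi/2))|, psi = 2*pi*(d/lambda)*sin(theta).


psi = 2*pi*0.49300*sin(60.120 deg) = 2.685847 rad
AF = |sin(14*2.685847/2) / (14*sin(2.685847/2))| = 3.564e-03

3.564e-03


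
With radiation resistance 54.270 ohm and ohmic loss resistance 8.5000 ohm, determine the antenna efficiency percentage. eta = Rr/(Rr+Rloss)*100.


eta = 54.270 / (54.270 + 8.5000) * 100 = 86.46%

86.46%


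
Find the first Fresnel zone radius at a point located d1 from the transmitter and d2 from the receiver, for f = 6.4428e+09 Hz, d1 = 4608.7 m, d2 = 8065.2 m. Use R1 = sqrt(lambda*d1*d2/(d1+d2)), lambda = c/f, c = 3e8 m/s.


lambda = c / f = 3.0000e+08 / 6.4428e+09 = 0.04656361 m
R1 = sqrt(0.04656361 * 4608.7 * 8065.2 / (4608.7 + 8065.2)) = 11.69 m

11.69 m


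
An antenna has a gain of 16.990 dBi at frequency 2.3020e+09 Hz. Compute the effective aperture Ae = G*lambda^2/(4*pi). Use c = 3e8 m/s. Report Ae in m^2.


lambda = c / f = 3.0000e+08 / 2.3020e+09 = 0.1303215 m
G_linear = 10^(16.990/10) = 50.00345
Ae = G_linear * lambda^2 / (4*pi) = 50.00345 * 0.1303215^2 / (4*pi) = 0.06758 m^2

0.06758 m^2


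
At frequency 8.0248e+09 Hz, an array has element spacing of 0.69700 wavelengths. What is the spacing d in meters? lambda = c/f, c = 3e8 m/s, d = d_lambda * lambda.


lambda = c / f = 3.0000e+08 / 8.0248e+09 = 0.03738411 m
d = 0.69700 * 0.03738411 = 0.02606 m

0.02606 m


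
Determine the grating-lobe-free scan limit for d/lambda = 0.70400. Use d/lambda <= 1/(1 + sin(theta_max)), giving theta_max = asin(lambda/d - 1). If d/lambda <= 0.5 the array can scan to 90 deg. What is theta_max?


lambda/d - 1 = 1/0.70400 - 1 = 0.4204545
theta_max = asin(0.4204545) = 24.86 deg

24.86 deg


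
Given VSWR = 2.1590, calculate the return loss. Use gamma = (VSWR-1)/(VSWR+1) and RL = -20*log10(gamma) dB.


gamma = (2.1590 - 1) / (2.1590 + 1) = 0.3668883
RL = -20 * log10(0.3668883) = 8.709 dB

8.709 dB


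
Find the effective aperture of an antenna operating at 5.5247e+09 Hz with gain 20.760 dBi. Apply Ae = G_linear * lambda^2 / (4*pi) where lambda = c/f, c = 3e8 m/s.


lambda = c / f = 3.0000e+08 / 5.5247e+09 = 0.05430159 m
G_linear = 10^(20.760/10) = 119.1242
Ae = G_linear * lambda^2 / (4*pi) = 119.1242 * 0.05430159^2 / (4*pi) = 0.02795 m^2

0.02795 m^2


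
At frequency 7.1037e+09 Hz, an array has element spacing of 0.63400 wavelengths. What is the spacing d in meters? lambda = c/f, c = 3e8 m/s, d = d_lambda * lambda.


lambda = c / f = 3.0000e+08 / 7.1037e+09 = 0.04223151 m
d = 0.63400 * 0.04223151 = 0.02677 m

0.02677 m


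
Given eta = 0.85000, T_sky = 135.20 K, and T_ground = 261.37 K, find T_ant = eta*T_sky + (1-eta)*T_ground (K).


T_ant = 0.85000 * 135.20 + (1 - 0.85000) * 261.37 = 154.1 K

154.1 K


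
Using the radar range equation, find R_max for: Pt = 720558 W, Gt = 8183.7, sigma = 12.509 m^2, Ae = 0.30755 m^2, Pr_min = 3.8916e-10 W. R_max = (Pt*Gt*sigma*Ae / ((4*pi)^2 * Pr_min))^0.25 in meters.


R^4 = 720558*8183.7*12.509*0.30755 / ((4*pi)^2 * 3.8916e-10) = 3.691552e+17
R_max = 3.691552e+17^0.25 = 24649 m

24649 m


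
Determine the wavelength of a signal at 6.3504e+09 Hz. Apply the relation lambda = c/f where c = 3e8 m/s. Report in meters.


lambda = c / f = 3.0000e+08 / 6.3504e+09 = 0.04724 m

0.04724 m


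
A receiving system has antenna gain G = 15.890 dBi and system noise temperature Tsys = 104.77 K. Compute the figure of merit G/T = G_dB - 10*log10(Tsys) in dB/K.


G/T = 15.890 - 10*log10(104.77) = 15.890 - 20.20237 = -4.312 dB/K

-4.312 dB/K


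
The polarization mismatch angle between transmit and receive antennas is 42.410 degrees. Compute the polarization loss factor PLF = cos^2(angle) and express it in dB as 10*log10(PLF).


PLF_linear = cos^2(42.410 deg) = 0.5451425
PLF_dB = 10 * log10(0.5451425) = -2.635 dB

-2.635 dB


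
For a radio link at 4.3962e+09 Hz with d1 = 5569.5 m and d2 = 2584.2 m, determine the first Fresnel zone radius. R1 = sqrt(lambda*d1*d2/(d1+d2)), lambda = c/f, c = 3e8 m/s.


lambda = c / f = 3.0000e+08 / 4.3962e+09 = 0.06824075 m
R1 = sqrt(0.06824075 * 5569.5 * 2584.2 / (5569.5 + 2584.2)) = 10.98 m

10.98 m


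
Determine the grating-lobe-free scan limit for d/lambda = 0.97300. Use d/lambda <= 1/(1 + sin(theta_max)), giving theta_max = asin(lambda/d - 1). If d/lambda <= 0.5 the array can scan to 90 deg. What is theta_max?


lambda/d - 1 = 1/0.97300 - 1 = 0.02774923
theta_max = asin(0.02774923) = 1.590 deg

1.590 deg


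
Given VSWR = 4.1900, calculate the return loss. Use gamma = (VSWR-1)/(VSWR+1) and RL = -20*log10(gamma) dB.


gamma = (4.1900 - 1) / (4.1900 + 1) = 0.6146435
RL = -20 * log10(0.6146435) = 4.228 dB

4.228 dB


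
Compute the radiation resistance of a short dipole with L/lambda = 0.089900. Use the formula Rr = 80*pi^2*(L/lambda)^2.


Rr = 80 * pi^2 * (0.089900)^2 = 80 * 9.869604 * 8.082010e-03 = 6.381 ohm

6.381 ohm


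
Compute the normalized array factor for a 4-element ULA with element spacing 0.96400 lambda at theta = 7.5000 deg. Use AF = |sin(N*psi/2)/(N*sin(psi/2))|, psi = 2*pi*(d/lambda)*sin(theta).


psi = 2*pi*0.96400*sin(7.5000 deg) = 0.7905959 rad
AF = |sin(4*0.7905959/2) / (4*sin(0.7905959/2))| = 0.6492

0.6492


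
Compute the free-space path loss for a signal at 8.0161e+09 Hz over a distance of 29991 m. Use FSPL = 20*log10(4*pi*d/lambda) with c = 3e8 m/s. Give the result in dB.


lambda = c / f = 3.0000e+08 / 8.0161e+09 = 0.03742468 m
FSPL = 20 * log10(4*pi*29991/0.03742468) = 140.1 dB

140.1 dB


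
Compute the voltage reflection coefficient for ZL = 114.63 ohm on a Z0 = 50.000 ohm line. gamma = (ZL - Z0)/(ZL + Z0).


gamma = (114.63 - 50.000) / (114.63 + 50.000) = 0.3926

0.3926


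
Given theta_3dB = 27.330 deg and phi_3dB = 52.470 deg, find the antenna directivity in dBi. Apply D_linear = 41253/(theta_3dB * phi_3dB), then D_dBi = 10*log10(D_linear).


D_linear = 41253 / (27.330 * 52.470) = 28.76768
D_dBi = 10 * log10(28.76768) = 14.59 dBi

14.59 dBi


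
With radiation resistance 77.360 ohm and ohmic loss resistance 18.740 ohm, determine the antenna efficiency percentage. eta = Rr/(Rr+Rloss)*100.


eta = 77.360 / (77.360 + 18.740) * 100 = 80.50%

80.50%


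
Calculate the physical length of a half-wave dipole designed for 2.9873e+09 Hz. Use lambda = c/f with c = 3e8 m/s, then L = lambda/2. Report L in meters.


lambda = c / f = 3.0000e+08 / 2.9873e+09 = 0.1004251 m
L = lambda / 2 = 0.1004251 / 2 = 0.05021 m

0.05021 m


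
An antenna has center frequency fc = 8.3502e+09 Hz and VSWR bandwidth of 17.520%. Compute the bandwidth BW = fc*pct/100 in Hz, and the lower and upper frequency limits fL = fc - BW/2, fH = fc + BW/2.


BW = 8.3502e+09 * 17.520/100 = 1.462955e+09 Hz
fL = 8.3502e+09 - 1.462955e+09/2 = 7.619e+09 Hz
fH = 8.3502e+09 + 1.462955e+09/2 = 9.082e+09 Hz

BW=1.463e+09 Hz, fL=7.619e+09 Hz, fH=9.082e+09 Hz


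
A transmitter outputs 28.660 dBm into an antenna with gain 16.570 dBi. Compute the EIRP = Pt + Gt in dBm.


EIRP = Pt + Gt = 28.660 + 16.570 = 45.23 dBm

45.23 dBm


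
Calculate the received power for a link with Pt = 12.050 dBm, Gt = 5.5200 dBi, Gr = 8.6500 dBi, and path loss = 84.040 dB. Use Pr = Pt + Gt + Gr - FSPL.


Pr = 12.050 + 5.5200 + 8.6500 - 84.040 = -57.82 dBm

-57.82 dBm


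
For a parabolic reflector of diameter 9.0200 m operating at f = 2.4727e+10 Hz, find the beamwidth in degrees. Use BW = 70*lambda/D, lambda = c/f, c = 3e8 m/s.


lambda = c / f = 3.0000e+08 / 2.4727e+10 = 0.01213249 m
BW = 70 * 0.01213249 / 9.0200 = 0.09415 deg

0.09415 deg


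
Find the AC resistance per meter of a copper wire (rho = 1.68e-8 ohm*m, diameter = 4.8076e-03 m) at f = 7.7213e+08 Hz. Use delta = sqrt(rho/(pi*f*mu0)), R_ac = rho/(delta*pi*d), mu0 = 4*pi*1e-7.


delta = sqrt(1.68e-8 / (pi * 7.7213e+08 * 4*pi*1e-7)) = 2.347630e-06 m
R_ac = 1.68e-8 / (2.347630e-06 * pi * 4.8076e-03) = 0.4738 ohm/m

0.4738 ohm/m


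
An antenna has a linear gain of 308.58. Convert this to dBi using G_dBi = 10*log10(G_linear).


G_dBi = 10 * log10(308.58) = 24.89 dBi

24.89 dBi


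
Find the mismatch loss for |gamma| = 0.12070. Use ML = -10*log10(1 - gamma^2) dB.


ML = -10 * log10(1 - 0.12070^2) = -10 * log10(0.98543151) = 0.06374 dB

0.06374 dB


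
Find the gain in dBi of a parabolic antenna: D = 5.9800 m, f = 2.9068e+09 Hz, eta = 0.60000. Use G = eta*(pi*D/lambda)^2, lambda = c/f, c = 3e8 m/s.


lambda = c / f = 3.0000e+08 / 2.9068e+09 = 0.1032063 m
G_linear = 0.60000 * (pi * 5.9800 / 0.1032063)^2 = 19881.12
G_dBi = 10 * log10(19881.12) = 42.98 dBi

42.98 dBi


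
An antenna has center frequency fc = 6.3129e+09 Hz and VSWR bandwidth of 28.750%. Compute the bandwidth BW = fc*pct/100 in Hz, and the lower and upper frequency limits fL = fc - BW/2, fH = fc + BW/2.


BW = 6.3129e+09 * 28.750/100 = 1.814959e+09 Hz
fL = 6.3129e+09 - 1.814959e+09/2 = 5.405e+09 Hz
fH = 6.3129e+09 + 1.814959e+09/2 = 7.220e+09 Hz

BW=1.815e+09 Hz, fL=5.405e+09 Hz, fH=7.220e+09 Hz


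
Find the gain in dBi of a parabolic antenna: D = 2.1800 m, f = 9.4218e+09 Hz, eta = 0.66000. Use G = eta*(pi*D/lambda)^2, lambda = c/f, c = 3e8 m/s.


lambda = c / f = 3.0000e+08 / 9.4218e+09 = 0.03184105 m
G_linear = 0.66000 * (pi * 2.1800 / 0.03184105)^2 = 30533.87
G_dBi = 10 * log10(30533.87) = 44.85 dBi

44.85 dBi
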